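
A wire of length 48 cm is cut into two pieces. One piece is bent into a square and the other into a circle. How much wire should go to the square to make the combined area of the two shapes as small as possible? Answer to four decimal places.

Let x be the length used for the square. Square side x/4; circle radius (48−x)/(2π).
A(x) = (x/4)² + π·((48−x)/(2π))² = x²/16 + (48−x)²/(4π) for 0 ≤ x ≤ 48. A'(x) = x/8 − (48−x)/(2π) = 0 gives x = 4·48/(π+4) ≈ 26.8848.
A'' = 1/8 + 1/(2π) > 0, so this gives the minimum combined area; x ≈ 26.8848 cm to the square.

26.8848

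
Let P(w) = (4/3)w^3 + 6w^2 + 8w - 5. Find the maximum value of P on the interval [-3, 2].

137/3

P'(w) = 4w^2 + 12w + 8, which vanishes at w = -2 and w = -1.
Compare values at every candidate in [-3, 2]: P(-3) = -11; P(-2) = -23/3; P(-1) = -25/3; P(2) = 137/3.
Hence the absolute maximum is 137/3 at w = 2.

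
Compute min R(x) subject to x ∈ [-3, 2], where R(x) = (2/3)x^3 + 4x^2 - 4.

-4

The derivative is 2x^2 + 8x, whose only zero in [-3, 2] is x = 0.
Evaluating at the critical points and endpoints: R(-3) = 14,  R(0) = -4,  R(2) = 52/3.
So the minimum is R(0) = -4.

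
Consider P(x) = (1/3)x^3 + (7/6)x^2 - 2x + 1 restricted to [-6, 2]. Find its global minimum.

Differentiating, P'(x) = x^2 + (7/3)x - 2; which vanishes at x = -3 and x = 2/3.
Evaluating at the critical points and endpoints: P(-6) = -17; P(-3) = 17/2; P(2/3) = 23/81; P(2) = 13/3.
Hence the absolute minimum is -17 at x = -6.

-17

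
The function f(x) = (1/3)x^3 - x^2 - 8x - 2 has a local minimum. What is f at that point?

-86/3

f'(x) = x^2 - 2x - 8 = 0 at x = -2, 4.
Since f''(x) = 2x - 2, we get f''(-2) = -6 < 0 ⇒ local maximum; f''(4) = 6 > 0 ⇒ local minimum.
The local minimum is f(4) = -86/3.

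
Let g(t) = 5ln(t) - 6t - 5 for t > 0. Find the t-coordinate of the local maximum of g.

5/6

g'(t) = 5/t − 6 = 0 gives t = 5/6.
g''(t) = -5/t², which is negative for t > 0, so this is a local maximum.
g(5/6) = 5·ln(5/6) - 5 - 5 ≈ -10.9116.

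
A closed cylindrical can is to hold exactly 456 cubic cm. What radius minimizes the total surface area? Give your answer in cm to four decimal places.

With radius r and height h, πr²h = 456 so h = 456/(πr²), and S(r) = 2πr² + 2πrh = 2πr² + 2·456/r.
S'(r) = 4πr − 2·456/r² = 0 ⇒ r³ = 456/(2π), so r ≈ 4.1712 and h = 2r ≈ 8.3424.
S''(r) = 4π + 4·456/r³ > 0, so this is the minimum; S ≈ 327.9627.

4.1712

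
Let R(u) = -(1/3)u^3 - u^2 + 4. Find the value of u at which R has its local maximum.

R'(u) = -u^2 - 2u = 0 at u = -2, 0.
Second-derivative test with R''(u) = -2u - 2: R''(-2) = 2 > 0 ⇒ local minimum; R''(0) = -2 < 0 ⇒ local maximum.
Thus R has its local maximum at u = 0, with value 4.

0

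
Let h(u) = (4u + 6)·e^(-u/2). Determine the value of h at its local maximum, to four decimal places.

By the product rule, h'(u) = (-2u + 1)·e^(-u/2). Since e^(-u/2) > 0, the only critical point is u = 1/2.
h''(1/2) has the same sign as -2 < 0, so this is a local maximum.
h(1/2) = (8)·e^(-1/4) ≈ 6.2304.

6.2304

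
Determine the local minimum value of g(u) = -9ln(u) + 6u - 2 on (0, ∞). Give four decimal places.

3.3508

g'(u) = -9/u + 6 = 0 gives u = 3/2.
g''(u) = 9/u², which is positive for u > 0, so this is a local minimum.
g(3/2) = -9·ln(3/2) + 9 - 2 ≈ 3.3508.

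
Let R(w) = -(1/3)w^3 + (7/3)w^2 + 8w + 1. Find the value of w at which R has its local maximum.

6

R'(w) = -w^2 + (14/3)w + 8 = 0 at w = -4/3, 6.
Second-derivative test with R''(w) = -2w + 14/3: R''(-4/3) = 22/3 > 0 ⇒ local minimum; R''(6) = -22/3 < 0 ⇒ local maximum.
Thus R has its local maximum at w = 6, with value 61.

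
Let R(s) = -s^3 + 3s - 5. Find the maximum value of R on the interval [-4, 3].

Differentiating, R'(s) = -3s^2 + 3; which vanishes at s = -1 and s = 1.
Compare values at every candidate in [-4, 3]: R(-4) = 47,  R(-1) = -7,  R(1) = -3,  R(3) = -23.
So the maximum is R(-4) = 47.

47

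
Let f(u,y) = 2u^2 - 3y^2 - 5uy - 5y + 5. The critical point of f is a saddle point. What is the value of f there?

∂f/∂u = 4u - 5y = 0 and ∂f/∂y = -5u - 6y - 5 = 0, so (u, y) = (-25/49, -20/49).
The Hessian has f_{uu} = 4, f_{yy} = -6, f_{uy} = -5, giving D = -49 < 0, so the point is a saddle point.
f(-25/49, -20/49) = 295/49.

295/49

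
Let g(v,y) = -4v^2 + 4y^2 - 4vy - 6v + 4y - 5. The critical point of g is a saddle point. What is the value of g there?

∂g/∂v = -8v - 4y - 6 = 0 and ∂g/∂y = -4v + 8y + 4 = 0, so (v, y) = (-2/5, -7/10).
The Hessian has g_{vv} = -8, g_{yy} = 8, g_{vy} = -4, giving D = -80 < 0, so the point is a saddle point.
g(-2/5, -7/10) = -26/5.

-26/5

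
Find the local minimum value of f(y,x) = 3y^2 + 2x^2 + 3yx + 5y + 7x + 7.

13/15

∂f/∂y = 6y + 3x + 5 = 0 and ∂f/∂x = 3y + 4x + 7 = 0, so (y, x) = (1/15, -9/5).
The Hessian has f_{yy} = 6, f_{xx} = 4, f_{yx} = 3, giving D = 15 > 0 with f_{yy} > 0, so the point is a local minimum.
f(1/15, -9/5) = 13/15.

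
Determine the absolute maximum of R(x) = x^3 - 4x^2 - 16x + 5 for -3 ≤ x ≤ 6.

455/27

The derivative is 3x^2 - 8x - 16, which vanishes at x = -4/3 and x = 4.
Candidates: R(-3) = -10; R(-4/3) = 455/27; R(4) = -59; R(6) = -19.
Hence the absolute maximum is 455/27 at x = -4/3.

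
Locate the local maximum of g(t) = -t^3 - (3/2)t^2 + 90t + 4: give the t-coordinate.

g'(t) = -3t^2 - 3t + 90 = 0 at t = -6, 5.
Since g''(t) = -6t - 3, we get g''(-6) = 33 > 0 ⇒ local minimum; g''(5) = -33 < 0 ⇒ local maximum.
The local maximum is g(5) = 583/2.

5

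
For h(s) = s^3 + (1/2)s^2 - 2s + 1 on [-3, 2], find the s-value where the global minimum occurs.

-3

h'(s) = 3s^2 + s - 2, which vanishes at s = -1 and s = 2/3.
Candidates: h(-3) = -31/2, h(-1) = 5/2, h(2/3) = 5/27, h(2) = 7.
Hence the absolute minimum is -31/2 at s = -3.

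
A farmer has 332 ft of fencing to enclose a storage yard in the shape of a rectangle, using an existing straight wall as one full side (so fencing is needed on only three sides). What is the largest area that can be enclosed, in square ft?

13778

Let the sides perpendicular to the wall have length x and the parallel side y, so 2x + y = 332 and the area is A = xy = x(332 − 2x).
A'(x) = 332 − 4x = 0 gives x = 83, and A''(x) = −4 < 0 confirms a maximum.
Then y = 332 − 2·83 = 166 and A = 13778.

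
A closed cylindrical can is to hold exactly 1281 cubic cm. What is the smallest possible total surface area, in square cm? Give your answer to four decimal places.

With radius r and height h, πr²h = 1281 so h = 1281/(πr²), and S(r) = 2πr² + 2πrh = 2πr² + 2·1281/r.
S'(r) = 4πr − 2·1281/r² = 0 ⇒ r³ = 1281/(2π), so r ≈ 5.8856 and h = 2r ≈ 11.7712.
S''(r) = 4π + 4·1281/r³ > 0, so this is the minimum; S ≈ 652.9511.

652.9511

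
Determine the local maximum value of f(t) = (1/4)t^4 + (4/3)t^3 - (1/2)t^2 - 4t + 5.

89/12

f'(t) = t^3 + 4t^2 - t - 4. Setting f'(t) = 0 gives t ∈ {-4, -1, 1}.
Second-derivative test with f''(t) = 3t^2 + 8t - 1: f''(-4) = 15 > 0 ⇒ local minimum; f''(-1) = -6 < 0 ⇒ local maximum; f''(1) = 10 > 0 ⇒ local minimum.
Thus f has its local maximum at t = -1, with value 89/12.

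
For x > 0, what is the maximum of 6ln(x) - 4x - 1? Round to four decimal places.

R'(x) = 6/x − 4 = 0 gives x = 3/2.
R''(x) = -6/x², which is negative for x > 0, so this is a local maximum.
R(3/2) = 6·ln(3/2) - 6 - 1 ≈ -4.5672.

-4.5672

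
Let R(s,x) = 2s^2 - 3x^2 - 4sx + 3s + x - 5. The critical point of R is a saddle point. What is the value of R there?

-213/40

∂R/∂s = 4s - 4x + 3 = 0 and ∂R/∂x = -4s - 6x + 1 = 0, so (s, x) = (-7/20, 2/5).
The Hessian has R_{ss} = 4, R_{xx} = -6, R_{sx} = -4, giving D = -40 < 0, so the point is a saddle point.
R(-7/20, 2/5) = -213/40.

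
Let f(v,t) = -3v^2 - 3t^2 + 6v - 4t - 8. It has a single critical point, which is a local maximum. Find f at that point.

∂f/∂v = -6v + 6 = 0 and ∂f/∂t = -6t - 4 = 0, so (v, t) = (1, -2/3).
The Hessian has f_{vv} = -6, f_{tt} = -6, f_{vt} = 0, giving D = 36 > 0 with f_{vv} < 0, so the point is a local maximum.
f(1, -2/3) = -11/3.

-11/3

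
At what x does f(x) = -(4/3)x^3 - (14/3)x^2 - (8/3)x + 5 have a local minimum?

f'(x) = -4x^2 - (28/3)x - 8/3. Setting f'(x) = 0 gives x ∈ {-2, -1/3}.
Since f''(x) = -8x - 28/3, we get f''(-2) = 20/3 > 0 ⇒ local minimum; f''(-1/3) = -20/3 < 0 ⇒ local maximum.
The local minimum is f(-2) = 7/3.

-2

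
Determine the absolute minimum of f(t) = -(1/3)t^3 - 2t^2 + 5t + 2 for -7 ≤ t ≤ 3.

-94/3

The derivative is -t^2 - 4t + 5, which vanishes at t = -5 and t = 1.
Evaluating at the critical points and endpoints: f(-7) = -50/3, f(-5) = -94/3, f(1) = 14/3, f(3) = -10.
Hence the absolute minimum is -94/3 at t = -5.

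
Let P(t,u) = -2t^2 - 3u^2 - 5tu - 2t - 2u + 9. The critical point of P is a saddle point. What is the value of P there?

∂P/∂t = -4t - 5u - 2 = 0 and ∂P/∂u = -5t - 6u - 2 = 0, so (t, u) = (2, -2).
The Hessian has P_{tt} = -4, P_{uu} = -6, P_{tu} = -5, giving D = -1 < 0, so the point is a saddle point.
P(2, -2) = 9.

9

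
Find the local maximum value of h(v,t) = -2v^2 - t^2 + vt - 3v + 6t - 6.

∂h/∂v = -4v + t - 3 = 0 and ∂h/∂t = v - 2t + 6 = 0, so (v, t) = (0, 3).
The Hessian has h_{vv} = -4, h_{tt} = -2, h_{vt} = 1, giving D = 7 > 0 with h_{vv} < 0, so the point is a local maximum.
h(0, 3) = 3.

3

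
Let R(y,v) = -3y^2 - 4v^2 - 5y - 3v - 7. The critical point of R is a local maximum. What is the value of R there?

∂R/∂y = -6y - 5 = 0 and ∂R/∂v = -8v - 3 = 0, so (y, v) = (-5/6, -3/8).
The Hessian has R_{yy} = -6, R_{vv} = -8, R_{yv} = 0, giving D = 48 > 0 with R_{yy} < 0, so the point is a local maximum.
R(-5/6, -3/8) = -209/48.

-209/48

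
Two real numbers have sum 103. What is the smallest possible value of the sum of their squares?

10609/2

With a + b = 103, a^2 + b^2 = a^2 + (103 − a)^2.
The derivative 2a − 2(103 − a) = 4a − 206 vanishes at a = 103/2; second derivative 4 > 0, a minimum.
The minimum is 2·(103/2)^2 = 10609/2.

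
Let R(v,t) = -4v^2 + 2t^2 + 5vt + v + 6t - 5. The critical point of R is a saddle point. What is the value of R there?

∂R/∂v = -8v + 5t + 1 = 0 and ∂R/∂t = 5v + 4t + 6 = 0, so (v, t) = (-26/57, -53/57).
The Hessian has R_{vv} = -8, R_{tt} = 4, R_{vt} = 5, giving D = -57 < 0, so the point is a saddle point.
R(-26/57, -53/57) = -457/57.

-457/57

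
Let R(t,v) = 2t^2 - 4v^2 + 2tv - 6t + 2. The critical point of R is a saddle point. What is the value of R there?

∂R/∂t = 4t + 2v - 6 = 0 and ∂R/∂v = 2t - 8v = 0, so (t, v) = (4/3, 1/3).
The Hessian has R_{tt} = 4, R_{vv} = -8, R_{tv} = 2, giving D = -36 < 0, so the point is a saddle point.
R(4/3, 1/3) = -2.

-2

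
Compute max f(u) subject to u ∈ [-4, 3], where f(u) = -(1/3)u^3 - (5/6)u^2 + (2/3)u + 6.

f'(u) = -u^2 - (5/3)u + 2/3, which vanishes at u = -2 and u = 1/3.
Compare values at every candidate in [-4, 3]: f(-4) = 34/3, f(-2) = 4, f(1/3) = 991/162, f(3) = -17/2.
The maximum over the interval is 34/3, attained at u = -4.

34/3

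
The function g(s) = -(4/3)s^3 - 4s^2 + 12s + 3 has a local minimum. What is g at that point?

Critical points: g'(s) = -4s^2 - 8s + 12 vanishes at s = -3, 1.
Second-derivative test with g''(s) = -8s - 8: g''(-3) = 16 > 0 ⇒ local minimum; g''(1) = -16 < 0 ⇒ local maximum.
So the local minimum value is g(-3) = -33.

-33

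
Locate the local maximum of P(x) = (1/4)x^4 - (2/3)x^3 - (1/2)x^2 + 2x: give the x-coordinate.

P'(x) = x^3 - 2x^2 - x + 2 = 0 at x = -1, 1, 2.
P''(x) = 3x^2 - 4x - 1. P''(-1) = 6 > 0 ⇒ local minimum; P''(1) = -2 < 0 ⇒ local maximum; P''(2) = 3 > 0 ⇒ local minimum.
Thus P has its local maximum at x = 1, with value 13/12.

1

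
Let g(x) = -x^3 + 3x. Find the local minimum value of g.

-2

g'(x) = -3x^2 + 3 = 0 at x = -1, 1.
g''(x) = -6x. g''(-1) = 6 > 0 ⇒ local minimum; g''(1) = -6 < 0 ⇒ local maximum.
So the local minimum value is g(-1) = -2.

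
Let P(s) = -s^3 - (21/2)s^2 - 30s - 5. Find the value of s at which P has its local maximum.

Critical points: P'(s) = -3s^2 - 21s - 30 vanishes at s = -5, -2.
Second-derivative test with P''(s) = -6s - 21: P''(-5) = 9 > 0 ⇒ local minimum; P''(-2) = -9 < 0 ⇒ local maximum.
Thus P has its local maximum at s = -2, with value 21.

-2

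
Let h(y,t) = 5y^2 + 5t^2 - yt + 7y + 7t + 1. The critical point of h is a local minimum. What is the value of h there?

∂h/∂y = 10y - t + 7 = 0 and ∂h/∂t = -y + 10t + 7 = 0, so (y, t) = (-7/9, -7/9).
The Hessian has h_{yy} = 10, h_{tt} = 10, h_{yt} = -1, giving D = 99 > 0 with h_{yy} > 0, so the point is a local minimum.
h(-7/9, -7/9) = -40/9.

-40/9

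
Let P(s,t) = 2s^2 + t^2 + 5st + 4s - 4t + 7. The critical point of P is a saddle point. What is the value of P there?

247/17

∂P/∂s = 4s + 5t + 4 = 0 and ∂P/∂t = 5s + 2t - 4 = 0, so (s, t) = (28/17, -36/17).
The Hessian has P_{ss} = 4, P_{tt} = 2, P_{st} = 5, giving D = -17 < 0, so the point is a saddle point.
P(28/17, -36/17) = 247/17.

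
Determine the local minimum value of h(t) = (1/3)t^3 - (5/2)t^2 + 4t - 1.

h'(t) = t^2 - 5t + 4 = 0 at t = 1, 4.
Since h''(t) = 2t - 5, we get h''(1) = -3 < 0 ⇒ local maximum; h''(4) = 3 > 0 ⇒ local minimum.
So the local minimum value is h(4) = -11/3.

-11/3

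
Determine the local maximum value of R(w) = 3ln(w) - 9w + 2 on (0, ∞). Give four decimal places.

R'(w) = 3/w − 9 = 0 gives w = 1/3.
R''(w) = -3/w², which is negative for w > 0, so this is a local maximum.
R(1/3) = 3·ln(1/3) - 3 + 2 ≈ -4.2958.

-4.2958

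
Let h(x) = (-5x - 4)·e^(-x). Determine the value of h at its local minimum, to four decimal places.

Differentiating with the product rule gives h'(x) = (5x - 1)·e^(-x). Since e^(-x) > 0, the only critical point is x = 1/5.
h''(1/5) has the same sign as 5 > 0, so this is a local minimum.
h(1/5) = (-5)·e^(-1/5) ≈ -4.0937.

-4.0937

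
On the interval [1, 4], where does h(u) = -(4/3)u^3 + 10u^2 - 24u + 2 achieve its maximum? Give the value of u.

1

The derivative is -4u^2 + 20u - 24, which vanishes at u = 2 and u = 3.
Candidates: h(1) = -40/3,  h(2) = -50/3,  h(3) = -16,  h(4) = -58/3.
So the maximum is h(1) = -40/3.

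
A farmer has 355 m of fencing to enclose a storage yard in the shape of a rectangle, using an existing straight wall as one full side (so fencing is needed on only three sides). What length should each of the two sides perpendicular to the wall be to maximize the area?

355/4

Let the sides perpendicular to the wall have length x and the parallel side y, so 2x + y = 355 and the area is A = xy = x(355 − 2x).
A'(x) = 355 − 4x = 0 gives x = 355/4, and A''(x) = −4 < 0 confirms a maximum.
Then y = 355 − 2·355/4 = 355/2 and A = 126025/8.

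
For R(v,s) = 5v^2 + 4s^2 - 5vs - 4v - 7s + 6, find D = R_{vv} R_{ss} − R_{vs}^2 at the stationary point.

∂R/∂v = 10v - 5s - 4 = 0 and ∂R/∂s = -5v + 8s - 7 = 0, so (v, s) = (67/55, 18/11).
The Hessian has R_{vv} = 10, R_{ss} = 8, R_{vs} = -5, giving D = 55 > 0 with R_{vv} > 0, so the point is a local minimum.
D = (10)·(8) − (-5)^2 = 55.

55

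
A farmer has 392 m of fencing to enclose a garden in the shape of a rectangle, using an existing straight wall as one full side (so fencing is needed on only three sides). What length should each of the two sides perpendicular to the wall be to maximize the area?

Let the sides perpendicular to the wall have length x and the parallel side y, so 2x + y = 392 and the area is A = xy = x(392 − 2x).
A'(x) = 392 − 4x = 0 gives x = 98, and A''(x) = −4 < 0 confirms a maximum.
Then y = 392 − 2·98 = 196 and A = 19208.

98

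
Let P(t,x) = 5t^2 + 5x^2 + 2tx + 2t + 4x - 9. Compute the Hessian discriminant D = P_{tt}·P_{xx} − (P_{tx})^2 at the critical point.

96

∂P/∂t = 10t + 2x + 2 = 0 and ∂P/∂x = 2t + 10x + 4 = 0, so (t, x) = (-1/8, -3/8).
The Hessian has P_{tt} = 10, P_{xx} = 10, P_{tx} = 2, giving D = 96 > 0 with P_{tt} > 0, so the point is a local minimum.
D = (10)·(10) − (2)^2 = 96.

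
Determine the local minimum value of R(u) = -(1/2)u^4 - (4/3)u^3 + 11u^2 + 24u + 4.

R'(u) = -2u^3 - 4u^2 + 22u + 24 = 0 at u = -4, -1, 3.
Second-derivative test with R''(u) = -6u^2 - 8u + 22: R''(-4) = -42 < 0 ⇒ local maximum; R''(-1) = 24 > 0 ⇒ local minimum; R''(3) = -56 < 0 ⇒ local maximum.
So the local minimum value is R(-1) = -49/6.

-49/6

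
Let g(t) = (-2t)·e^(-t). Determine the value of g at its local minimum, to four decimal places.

Differentiating with the product rule gives g'(t) = (2t - 2)·e^(-t). Since e^(-t) > 0, the only critical point is t = 1.
g''(1) has the same sign as 2 > 0, so this is a local minimum.
g(1) = (-2)·e^(-1) ≈ -0.7358.

-0.7358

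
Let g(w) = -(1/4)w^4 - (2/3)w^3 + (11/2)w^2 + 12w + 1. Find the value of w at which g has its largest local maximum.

3

Critical points: g'(w) = -w^3 - 2w^2 + 11w + 12 vanishes at w = -4, -1, 3.
Since g''(w) = -3w^2 - 4w + 11, we get g''(-4) = -21 < 0 ⇒ local maximum; g''(-1) = 12 > 0 ⇒ local minimum; g''(3) = -28 < 0 ⇒ local maximum.
The largest local maximum is g(3) = 193/4.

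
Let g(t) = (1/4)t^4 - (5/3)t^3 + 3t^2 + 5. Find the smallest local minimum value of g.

Critical points: g'(t) = t^3 - 5t^2 + 6t vanishes at t = 0, 2, 3.
Since g''(t) = 3t^2 - 10t + 6, we get g''(0) = 6 > 0 ⇒ local minimum; g''(2) = -2 < 0 ⇒ local maximum; g''(3) = 3 > 0 ⇒ local minimum.
So the smallest local minimum value is g(0) = 5.

5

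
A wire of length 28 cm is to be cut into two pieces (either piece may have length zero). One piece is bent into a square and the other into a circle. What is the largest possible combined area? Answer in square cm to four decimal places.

62.3887

Let x be the length used for the square. Square side x/4; circle radius (28−x)/(2π).
A(x) = (x/4)² + π·((28−x)/(2π))² = x²/16 + (28−x)²/(4π) for 0 ≤ x ≤ 28. A'(x) = x/8 − (28−x)/(2π) = 0 gives x = 4·28/(π+4) ≈ 15.6828.
A'' > 0, so the interior critical point is a minimum; the maximum is at an endpoint. A(0) = 62.3887 and A(28) = 49.0000, so the largest area is 62.3887.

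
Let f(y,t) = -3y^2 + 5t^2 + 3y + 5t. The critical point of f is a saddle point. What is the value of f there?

-1/2

∂f/∂y = -6y + 3 = 0 and ∂f/∂t = 10t + 5 = 0, so (y, t) = (1/2, -1/2).
The Hessian has f_{yy} = -6, f_{tt} = 10, f_{yt} = 0, giving D = -60 < 0, so the point is a saddle point.
f(1/2, -1/2) = -1/2.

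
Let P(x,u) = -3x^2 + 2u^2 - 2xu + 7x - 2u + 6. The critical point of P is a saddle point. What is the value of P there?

∂P/∂x = -6x - 2u + 7 = 0 and ∂P/∂u = -2x + 4u - 2 = 0, so (x, u) = (6/7, 13/14).
The Hessian has P_{xx} = -6, P_{uu} = 4, P_{xu} = -2, giving D = -28 < 0, so the point is a saddle point.
P(6/7, 13/14) = 113/14.

113/14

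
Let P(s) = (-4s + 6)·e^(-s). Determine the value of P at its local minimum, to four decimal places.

Differentiating with the product rule gives P'(s) = (4s - 10)·e^(-s). Since e^(-s) > 0, the only critical point is s = 5/2.
P''(5/2) has the same sign as 4 > 0, so this is a local minimum.
P(5/2) = (-4)·e^(-5/2) ≈ -0.3283.

-0.3283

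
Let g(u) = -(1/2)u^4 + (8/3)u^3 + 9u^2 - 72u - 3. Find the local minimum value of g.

-213/2

g'(u) = -2u^3 + 8u^2 + 18u - 72 = 0 at u = -3, 3, 4.
Since g''(u) = -6u^2 + 16u + 18, we get g''(-3) = -84 < 0 ⇒ local maximum; g''(3) = 12 > 0 ⇒ local minimum; g''(4) = -14 < 0 ⇒ local maximum.
Thus g has its local minimum at u = 3, with value -213/2.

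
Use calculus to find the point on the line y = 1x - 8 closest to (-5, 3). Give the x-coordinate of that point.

3

Minimize D(x)^2 = (x + 5)^2 + (x - 11)^2.
d/dx[D^2] = 2(x + 5) + 2·1·(x - 11) = 0 ⇒ x = 3.
Then y = -5 and the distance is √(128) ≈ 11.3137.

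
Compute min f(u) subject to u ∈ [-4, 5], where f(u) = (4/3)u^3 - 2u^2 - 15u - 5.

Differentiating, f'(u) = 4u^2 - 4u - 15; which vanishes at u = -3/2 and u = 5/2.
Compare values at every candidate in [-4, 5]: f(-4) = -187/3, f(-3/2) = 17/2, f(5/2) = -205/6, f(5) = 110/3.
The minimum over the interval is -187/3, attained at u = -4.

-187/3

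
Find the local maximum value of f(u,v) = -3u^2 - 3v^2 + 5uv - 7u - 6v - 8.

∂f/∂u = -6u + 5v - 7 = 0 and ∂f/∂v = 5u - 6v - 6 = 0, so (u, v) = (-72/11, -71/11).
The Hessian has f_{uu} = -6, f_{vv} = -6, f_{uv} = 5, giving D = 11 > 0 with f_{uu} < 0, so the point is a local maximum.
f(-72/11, -71/11) = 377/11.

377/11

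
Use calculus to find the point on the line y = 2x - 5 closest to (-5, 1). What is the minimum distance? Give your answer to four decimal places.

Minimize D(x)^2 = (x + 5)^2 + (2x - 6)^2.
d/dx[D^2] = 2(x + 5) + 2·2·(2x - 6) = 0 ⇒ x = 7/5.
Then y = -11/5 and the distance is √(256/5) ≈ 7.1554.

7.1554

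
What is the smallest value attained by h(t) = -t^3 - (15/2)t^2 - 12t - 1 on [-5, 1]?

-43/2

The derivative is -3t^2 - 15t - 12, which vanishes at t = -4 and t = -1.
Compare values at every candidate in [-5, 1]: h(-5) = -7/2,  h(-4) = -9,  h(-1) = 9/2,  h(1) = -43/2.
So the minimum is h(1) = -43/2.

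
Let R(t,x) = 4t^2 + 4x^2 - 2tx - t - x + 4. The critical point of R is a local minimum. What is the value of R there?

23/6

∂R/∂t = 8t - 2x - 1 = 0 and ∂R/∂x = -2t + 8x - 1 = 0, so (t, x) = (1/6, 1/6).
The Hessian has R_{tt} = 8, R_{xx} = 8, R_{tx} = -2, giving D = 60 > 0 with R_{tt} > 0, so the point is a local minimum.
R(1/6, 1/6) = 23/6.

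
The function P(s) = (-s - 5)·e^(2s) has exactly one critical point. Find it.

Differentiating with the product rule gives P'(s) = (-2s - 11)·e^(2s). Since e^(2s) > 0, the only critical point is s = -11/2.
P''(-11/2) has the same sign as -2 < 0, so this is a local maximum.
P(-11/2) = (1/2)·e^(-11) ≈ 0.0000.

-11/2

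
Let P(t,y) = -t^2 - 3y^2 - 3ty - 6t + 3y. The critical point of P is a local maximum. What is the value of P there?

∂P/∂t = -2t - 3y - 6 = 0 and ∂P/∂y = -3t - 6y + 3 = 0, so (t, y) = (-15, 8).
The Hessian has P_{tt} = -2, P_{yy} = -6, P_{ty} = -3, giving D = 3 > 0 with P_{tt} < 0, so the point is a local maximum.
P(-15, 8) = 57.

57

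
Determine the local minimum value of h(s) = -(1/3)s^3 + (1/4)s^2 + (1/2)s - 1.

Critical points: h'(s) = -s^2 + (1/2)s + 1/2 vanishes at s = -1/2, 1.
h''(s) = -2s + 1/2. h''(-1/2) = 3/2 > 0 ⇒ local minimum; h''(1) = -3/2 < 0 ⇒ local maximum.
So the local minimum value is h(-1/2) = -55/48.

-55/48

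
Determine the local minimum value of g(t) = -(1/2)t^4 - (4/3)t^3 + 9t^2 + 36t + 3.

-91/3

g'(t) = -2t^3 - 4t^2 + 18t + 36. Setting g'(t) = 0 gives t ∈ {-3, -2, 3}.
g''(t) = -6t^2 - 8t + 18. g''(-3) = -12 < 0 ⇒ local maximum; g''(-2) = 10 > 0 ⇒ local minimum; g''(3) = -60 < 0 ⇒ local maximum.
The local minimum is g(-2) = -91/3.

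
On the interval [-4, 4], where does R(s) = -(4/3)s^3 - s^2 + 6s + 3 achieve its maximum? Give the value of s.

-4

R'(s) = -4s^2 - 2s + 6, which vanishes at s = -3/2 and s = 1.
Candidates: R(-4) = 145/3,  R(-3/2) = -15/4,  R(1) = 20/3,  R(4) = -223/3.
So the maximum is R(-4) = 145/3.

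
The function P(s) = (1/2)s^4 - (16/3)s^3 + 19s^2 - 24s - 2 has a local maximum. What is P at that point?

-13/2

P'(s) = 2s^3 - 16s^2 + 38s - 24 = 0 at s = 1, 3, 4.
Second-derivative test with P''(s) = 6s^2 - 32s + 38: P''(1) = 12 > 0 ⇒ local minimum; P''(3) = -4 < 0 ⇒ local maximum; P''(4) = 6 > 0 ⇒ local minimum.
So the local maximum value is P(3) = -13/2.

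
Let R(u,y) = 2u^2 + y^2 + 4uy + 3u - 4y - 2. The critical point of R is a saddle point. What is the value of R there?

∂R/∂u = 4u + 4y + 3 = 0 and ∂R/∂y = 4u + 2y - 4 = 0, so (u, y) = (11/4, -7/2).
The Hessian has R_{uu} = 4, R_{yy} = 2, R_{uy} = 4, giving D = -8 < 0, so the point is a saddle point.
R(11/4, -7/2) = 73/8.

73/8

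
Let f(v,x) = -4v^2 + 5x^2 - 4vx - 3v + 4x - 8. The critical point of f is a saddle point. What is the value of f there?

-835/96

∂f/∂v = -8v - 4x - 3 = 0 and ∂f/∂x = -4v + 10x + 4 = 0, so (v, x) = (-7/48, -11/24).
The Hessian has f_{vv} = -8, f_{xx} = 10, f_{vx} = -4, giving D = -96 < 0, so the point is a saddle point.
f(-7/48, -11/24) = -835/96.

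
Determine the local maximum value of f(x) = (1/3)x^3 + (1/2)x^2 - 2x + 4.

22/3

f'(x) = x^2 + x - 2. Setting f'(x) = 0 gives x ∈ {-2, 1}.
Second-derivative test with f''(x) = 2x + 1: f''(-2) = -3 < 0 ⇒ local maximum; f''(1) = 3 > 0 ⇒ local minimum.
Thus f has its local maximum at x = -2, with value 22/3.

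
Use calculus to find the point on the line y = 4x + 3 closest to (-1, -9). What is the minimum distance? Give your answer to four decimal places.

1.9403

Minimize D(x)^2 = (x + 1)^2 + (4x + 12)^2.
d/dx[D^2] = 2(x + 1) + 2·4·(4x + 12) = 0 ⇒ x = -49/17.
Then y = -145/17 and the distance is √(64/17) ≈ 1.9403.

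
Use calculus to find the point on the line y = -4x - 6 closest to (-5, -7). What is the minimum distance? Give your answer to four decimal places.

Minimize D(x)^2 = (x + 5)^2 + (-4x + 1)^2.
d/dx[D^2] = 2(x + 5) + 2·(-4)·(-4x + 1) = 0 ⇒ x = -1/17.
Then y = -98/17 and the distance is √(441/17) ≈ 5.0932.

5.0932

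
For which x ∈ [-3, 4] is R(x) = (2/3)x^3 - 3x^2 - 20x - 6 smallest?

Differentiating, R'(x) = 2x^2 - 6x - 20; whose only zero in [-3, 4] is x = -2.
Candidates: R(-3) = 9; R(-2) = 50/3; R(4) = -274/3.
The minimum over the interval is -274/3, attained at x = 4.

4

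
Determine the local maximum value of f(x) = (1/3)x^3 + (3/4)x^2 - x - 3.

-2/3

f'(x) = x^2 + (3/2)x - 1 = 0 at x = -2, 1/2.
Second-derivative test with f''(x) = 2x + 3/2: f''(-2) = -5/2 < 0 ⇒ local maximum; f''(1/2) = 5/2 > 0 ⇒ local minimum.
The local maximum is f(-2) = -2/3.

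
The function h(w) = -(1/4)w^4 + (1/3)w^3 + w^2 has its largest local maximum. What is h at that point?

h'(w) = -w^3 + w^2 + 2w = 0 at w = -1, 0, 2.
h''(w) = -3w^2 + 2w + 2. h''(-1) = -3 < 0 ⇒ local maximum; h''(0) = 2 > 0 ⇒ local minimum; h''(2) = -6 < 0 ⇒ local maximum.
The largest local maximum is h(2) = 8/3.

8/3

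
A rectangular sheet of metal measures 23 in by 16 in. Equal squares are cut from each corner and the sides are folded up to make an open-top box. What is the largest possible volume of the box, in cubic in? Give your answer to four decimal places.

510.3845

With cut size x, the volume is V(x) = x(23 − 2x)(16 − 2x) for 0 < x < 8.
V'(x) = 12x^2 − 156x + 368. Setting V'(x) = 0 gives x ≈ 3.0966 (the root in (0, 8)).
V''(x) = 24x − 156 is negative there, so this is the maximum; V ≈ 510.3845.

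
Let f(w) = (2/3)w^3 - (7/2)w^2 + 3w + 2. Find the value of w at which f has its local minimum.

3

f'(w) = 2w^2 - 7w + 3. Setting f'(w) = 0 gives w ∈ {1/2, 3}.
Second-derivative test with f''(w) = 4w - 7: f''(1/2) = -5 < 0 ⇒ local maximum; f''(3) = 5 > 0 ⇒ local minimum.
The local minimum is f(3) = -5/2.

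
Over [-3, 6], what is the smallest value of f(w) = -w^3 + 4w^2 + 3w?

-54

The derivative is -3w^2 + 8w + 3, which vanishes at w = -1/3 and w = 3.
Candidates: f(-3) = 54; f(-1/3) = -14/27; f(3) = 18; f(6) = -54.
The minimum over the interval is -54, attained at w = 6.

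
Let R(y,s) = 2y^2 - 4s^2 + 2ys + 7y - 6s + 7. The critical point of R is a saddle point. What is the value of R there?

53/9

∂R/∂y = 4y + 2s + 7 = 0 and ∂R/∂s = 2y - 8s - 6 = 0, so (y, s) = (-11/9, -19/18).
The Hessian has R_{yy} = 4, R_{ss} = -8, R_{ys} = 2, giving D = -36 < 0, so the point is a saddle point.
R(-11/9, -19/18) = 53/9.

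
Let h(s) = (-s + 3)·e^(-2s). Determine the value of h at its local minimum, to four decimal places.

By the product rule, h'(s) = (2s - 7)·e^(-2s). Since e^(-2s) > 0, the only critical point is s = 7/2.
h''(7/2) has the same sign as 2 > 0, so this is a local minimum.
h(7/2) = (-1/2)·e^(-7) ≈ -0.0005.

-0.0005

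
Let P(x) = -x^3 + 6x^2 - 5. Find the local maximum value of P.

P'(x) = -3x^2 + 12x. Setting P'(x) = 0 gives x ∈ {0, 4}.
Since P''(x) = -6x + 12, we get P''(0) = 12 > 0 ⇒ local minimum; P''(4) = -12 < 0 ⇒ local maximum.
So the local maximum value is P(4) = 27.

27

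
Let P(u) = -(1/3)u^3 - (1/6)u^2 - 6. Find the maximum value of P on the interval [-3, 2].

The derivative is -u^2 - (1/3)u, which vanishes at u = -1/3 and u = 0.
Compare values at every candidate in [-3, 2]: P(-3) = 3/2; P(-1/3) = -973/162; P(0) = -6; P(2) = -28/3.
So the maximum is P(-3) = 3/2.

3/2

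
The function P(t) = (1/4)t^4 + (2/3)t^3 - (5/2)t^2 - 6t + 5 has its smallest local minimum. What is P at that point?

Critical points: P'(t) = t^3 + 2t^2 - 5t - 6 vanishes at t = -3, -1, 2.
P''(t) = 3t^2 + 4t - 5. P''(-3) = 10 > 0 ⇒ local minimum; P''(-1) = -6 < 0 ⇒ local maximum; P''(2) = 15 > 0 ⇒ local minimum.
The smallest local minimum is P(2) = -23/3.

-23/3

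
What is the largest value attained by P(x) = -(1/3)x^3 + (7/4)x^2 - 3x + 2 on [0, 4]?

Differentiating, P'(x) = -x^2 + (7/2)x - 3; which vanishes at x = 3/2 and x = 2.
Candidates: P(0) = 2; P(3/2) = 5/16; P(2) = 1/3; P(4) = -10/3.
So the maximum is P(0) = 2.

2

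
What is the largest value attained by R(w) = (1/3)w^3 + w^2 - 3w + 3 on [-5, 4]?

85/3

R'(w) = w^2 + 2w - 3, which vanishes at w = -3 and w = 1.
Evaluating at the critical points and endpoints: R(-5) = 4/3, R(-3) = 12, R(1) = 4/3, R(4) = 85/3.
The maximum over the interval is 85/3, attained at w = 4.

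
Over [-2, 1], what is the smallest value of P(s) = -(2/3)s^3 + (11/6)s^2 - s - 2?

P'(s) = -2s^2 + (11/3)s - 1, whose only zero in [-2, 1] is s = 1/3.
Compare values at every candidate in [-2, 1]: P(-2) = 38/3; P(1/3) = -349/162; P(1) = -11/6.
The minimum over the interval is -349/162, attained at s = 1/3.

-349/162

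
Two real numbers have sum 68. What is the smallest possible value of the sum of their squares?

2312

With a + b = 68, a^2 + b^2 = a^2 + (68 − a)^2.
The derivative 2a − 2(68 − a) = 4a − 136 vanishes at a = 34; second derivative 4 > 0, a minimum.
The minimum is 2·(34)^2 = 2312.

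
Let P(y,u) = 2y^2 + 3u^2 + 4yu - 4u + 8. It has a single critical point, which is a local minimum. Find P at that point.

∂P/∂y = 4y + 4u = 0 and ∂P/∂u = 4y + 6u - 4 = 0, so (y, u) = (-2, 2).
The Hessian has P_{yy} = 4, P_{uu} = 6, P_{yu} = 4, giving D = 8 > 0 with P_{yy} > 0, so the point is a local minimum.
P(-2, 2) = 4.

4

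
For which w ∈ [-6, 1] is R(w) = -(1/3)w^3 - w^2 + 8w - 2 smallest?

-4

The derivative is -w^2 - 2w + 8, whose only zero in [-6, 1] is w = -4.
Evaluating at the critical points and endpoints: R(-6) = -14; R(-4) = -86/3; R(1) = 14/3.
So the minimum is R(-4) = -86/3.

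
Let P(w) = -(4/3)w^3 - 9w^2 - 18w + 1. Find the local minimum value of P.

P'(w) = -4w^2 - 18w - 18 = 0 at w = -3, -3/2.
Since P''(w) = -8w - 18, we get P''(-3) = 6 > 0 ⇒ local minimum; P''(-3/2) = -6 < 0 ⇒ local maximum.
Thus P has its local minimum at w = -3, with value 10.

10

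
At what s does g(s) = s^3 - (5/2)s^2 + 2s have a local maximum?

g'(s) = 3s^2 - 5s + 2 = 0 at s = 2/3, 1.
Second-derivative test with g''(s) = 6s - 5: g''(2/3) = -1 < 0 ⇒ local maximum; g''(1) = 1 > 0 ⇒ local minimum.
The local maximum is g(2/3) = 14/27.

2/3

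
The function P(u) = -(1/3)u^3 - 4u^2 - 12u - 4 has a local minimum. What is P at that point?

P'(u) = -u^2 - 8u - 12 = 0 at u = -6, -2.
Second-derivative test with P''(u) = -2u - 8: P''(-6) = 4 > 0 ⇒ local minimum; P''(-2) = -4 < 0 ⇒ local maximum.
Thus P has its local minimum at u = -6, with value -4.

-4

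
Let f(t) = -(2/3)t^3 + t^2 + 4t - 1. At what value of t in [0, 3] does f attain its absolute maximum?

Differentiating, f'(t) = -2t^2 + 2t + 4; whose only zero in [0, 3] is t = 2.
Candidates: f(0) = -1; f(2) = 17/3; f(3) = 2.
So the maximum is f(2) = 17/3.

2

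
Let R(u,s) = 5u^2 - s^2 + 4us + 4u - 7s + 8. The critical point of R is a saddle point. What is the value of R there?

629/36

∂R/∂u = 10u + 4s + 4 = 0 and ∂R/∂s = 4u - 2s - 7 = 0, so (u, s) = (5/9, -43/18).
The Hessian has R_{uu} = 10, R_{ss} = -2, R_{us} = 4, giving D = -36 < 0, so the point is a saddle point.
R(5/9, -43/18) = 629/36.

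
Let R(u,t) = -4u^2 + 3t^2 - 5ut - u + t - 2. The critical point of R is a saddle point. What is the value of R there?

-152/73

∂R/∂u = -8u - 5t - 1 = 0 and ∂R/∂t = -5u + 6t + 1 = 0, so (u, t) = (-1/73, -13/73).
The Hessian has R_{uu} = -8, R_{tt} = 6, R_{ut} = -5, giving D = -73 < 0, so the point is a saddle point.
R(-1/73, -13/73) = -152/73.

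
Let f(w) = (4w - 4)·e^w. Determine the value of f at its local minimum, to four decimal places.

-4.0000

Differentiating with the product rule gives f'(w) = (4w)·e^w. Since e^w > 0, the only critical point is w = 0.
f''(0) has the same sign as 4 > 0, so this is a local minimum.
f(0) = (-4)·e^(0) ≈ -4.0000.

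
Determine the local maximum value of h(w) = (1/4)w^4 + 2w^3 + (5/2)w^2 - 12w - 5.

Critical points: h'(w) = w^3 + 6w^2 + 5w - 12 vanishes at w = -4, -3, 1.
h''(w) = 3w^2 + 12w + 5. h''(-4) = 5 > 0 ⇒ local minimum; h''(-3) = -4 < 0 ⇒ local maximum; h''(1) = 20 > 0 ⇒ local minimum.
So the local maximum value is h(-3) = 79/4.

79/4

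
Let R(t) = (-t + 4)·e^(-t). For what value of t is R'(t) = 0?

5

By the product rule, R'(t) = (t - 5)·e^(-t). Since e^(-t) > 0, the only critical point is t = 5.
R''(5) has the same sign as 1 > 0, so this is a local minimum.
R(5) = (-1)·e^(-5) ≈ -0.0067.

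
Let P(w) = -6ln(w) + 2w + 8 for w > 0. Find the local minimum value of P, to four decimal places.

7.4083

P'(w) = -6/w + 2 = 0 gives w = 3.
P''(w) = 6/w², which is positive for w > 0, so this is a local minimum.
P(3) = -6·ln(3) + 6 + 8 ≈ 7.4083.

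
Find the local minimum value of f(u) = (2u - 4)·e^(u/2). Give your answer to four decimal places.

-4.0000

Differentiating with the product rule gives f'(u) = (u)·e^(u/2). Since e^(u/2) > 0, the only critical point is u = 0.
f''(0) has the same sign as 1 > 0, so this is a local minimum.
f(0) = (-4)·e^(0) ≈ -4.0000.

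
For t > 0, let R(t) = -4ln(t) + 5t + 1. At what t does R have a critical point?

4/5

R'(t) = -4/t + 5 = 0 gives t = 4/5.
R''(t) = 4/t², which is positive for t > 0, so this is a local minimum.
R(4/5) = -4·ln(4/5) + 4 + 1 ≈ 5.8926.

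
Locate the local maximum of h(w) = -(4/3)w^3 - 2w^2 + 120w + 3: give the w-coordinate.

h'(w) = -4w^2 - 4w + 120 = 0 at w = -6, 5.
h''(w) = -8w - 4. h''(-6) = 44 > 0 ⇒ local minimum; h''(5) = -44 < 0 ⇒ local maximum.
The local maximum is h(5) = 1159/3.

5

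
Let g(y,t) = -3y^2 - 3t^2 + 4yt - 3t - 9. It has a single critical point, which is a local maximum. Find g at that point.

∂g/∂y = -6y + 4t = 0 and ∂g/∂t = 4y - 6t - 3 = 0, so (y, t) = (-3/5, -9/10).
The Hessian has g_{yy} = -6, g_{tt} = -6, g_{yt} = 4, giving D = 20 > 0 with g_{yy} < 0, so the point is a local maximum.
g(-3/5, -9/10) = -153/20.

-153/20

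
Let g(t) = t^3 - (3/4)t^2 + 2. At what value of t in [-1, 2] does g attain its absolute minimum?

-1

Differentiating, g'(t) = 3t^2 - (3/2)t; which vanishes at t = 0 and t = 1/2.
Evaluating at the critical points and endpoints: g(-1) = 1/4, g(0) = 2, g(1/2) = 31/16, g(2) = 7.
Hence the absolute minimum is 1/4 at t = -1.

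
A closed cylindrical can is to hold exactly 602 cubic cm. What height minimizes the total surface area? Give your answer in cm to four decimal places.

With radius r and height h, πr²h = 602 so h = 602/(πr²), and S(r) = 2πr² + 2πrh = 2πr² + 2·602/r.
S'(r) = 4πr − 2·602/r² = 0 ⇒ r³ = 602/(2π), so r ≈ 4.5759 and h = 2r ≈ 9.1517.
S''(r) = 4π + 4·602/r³ > 0, so this is the minimum; S ≈ 394.6804.

9.1517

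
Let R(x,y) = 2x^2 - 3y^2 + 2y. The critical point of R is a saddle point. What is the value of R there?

1/3

∂R/∂x = 4x = 0 and ∂R/∂y = -6y + 2 = 0, so (x, y) = (0, 1/3).
The Hessian has R_{xx} = 4, R_{yy} = -6, R_{xy} = 0, giving D = -24 < 0, so the point is a saddle point.
R(0, 1/3) = 1/3.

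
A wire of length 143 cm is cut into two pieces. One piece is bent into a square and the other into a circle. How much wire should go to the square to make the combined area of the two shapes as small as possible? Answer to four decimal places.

80.0942

Let x be the length used for the square. Square side x/4; circle radius (143−x)/(2π).
A(x) = (x/4)² + π·((143−x)/(2π))² = x²/16 + (143−x)²/(4π) for 0 ≤ x ≤ 143. A'(x) = x/8 − (143−x)/(2π) = 0 gives x = 4·143/(π+4) ≈ 80.0942.
A'' = 1/8 + 1/(2π) > 0, so this gives the minimum combined area; x ≈ 80.0942 cm to the square.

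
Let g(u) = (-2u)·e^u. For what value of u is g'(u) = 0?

Differentiating with the product rule gives g'(u) = (-2u - 2)·e^u. Since e^u > 0, the only critical point is u = -1.
g''(-1) has the same sign as -2 < 0, so this is a local maximum.
g(-1) = (2)·e^(-1) ≈ 0.7358.

-1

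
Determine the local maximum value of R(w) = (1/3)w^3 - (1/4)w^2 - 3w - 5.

-35/16

R'(w) = w^2 - (1/2)w - 3. Setting R'(w) = 0 gives w ∈ {-3/2, 2}.
Second-derivative test with R''(w) = 2w - 1/2: R''(-3/2) = -7/2 < 0 ⇒ local maximum; R''(2) = 7/2 > 0 ⇒ local minimum.
The local maximum is R(-3/2) = -35/16.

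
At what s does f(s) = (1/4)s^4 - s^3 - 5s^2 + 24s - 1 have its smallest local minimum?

Critical points: f'(s) = s^3 - 3s^2 - 10s + 24 vanishes at s = -3, 2, 4.
Since f''(s) = 3s^2 - 6s - 10, we get f''(-3) = 35 > 0 ⇒ local minimum; f''(2) = -10 < 0 ⇒ local maximum; f''(4) = 14 > 0 ⇒ local minimum.
The smallest local minimum is f(-3) = -283/4.

-3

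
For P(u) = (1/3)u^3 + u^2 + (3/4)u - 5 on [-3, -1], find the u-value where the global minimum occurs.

-3

Differentiating, P'(u) = u^2 + 2u + 3/4; whose only zero in [-3, -1] is u = -3/2.
Compare values at every candidate in [-3, -1]: P(-3) = -29/4,  P(-3/2) = -5,  P(-1) = -61/12.
So the minimum is P(-3) = -29/4.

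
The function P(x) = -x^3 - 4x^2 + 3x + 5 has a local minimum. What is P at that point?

-13

Critical points: P'(x) = -3x^2 - 8x + 3 vanishes at x = -3, 1/3.
P''(x) = -6x - 8. P''(-3) = 10 > 0 ⇒ local minimum; P''(1/3) = -10 < 0 ⇒ local maximum.
The local minimum is P(-3) = -13.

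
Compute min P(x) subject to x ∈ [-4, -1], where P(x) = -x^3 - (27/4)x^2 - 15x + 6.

61/4

P'(x) = -3x^2 - (27/2)x - 15, which vanishes at x = -5/2 and x = -2.
Compare values at every candidate in [-4, -1]: P(-4) = 22,  P(-5/2) = 271/16,  P(-2) = 17,  P(-1) = 61/4.
The minimum over the interval is 61/4, attained at x = -1.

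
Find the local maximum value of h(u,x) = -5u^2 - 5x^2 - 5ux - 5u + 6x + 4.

151/15

∂h/∂u = -10u - 5x - 5 = 0 and ∂h/∂x = -5u - 10x + 6 = 0, so (u, x) = (-16/15, 17/15).
The Hessian has h_{uu} = -10, h_{xx} = -10, h_{ux} = -5, giving D = 75 > 0 with h_{uu} < 0, so the point is a local maximum.
h(-16/15, 17/15) = 151/15.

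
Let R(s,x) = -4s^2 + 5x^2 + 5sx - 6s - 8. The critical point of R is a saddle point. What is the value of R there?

-44/7

∂R/∂s = -8s + 5x - 6 = 0 and ∂R/∂x = 5s + 10x = 0, so (s, x) = (-4/7, 2/7).
The Hessian has R_{ss} = -8, R_{xx} = 10, R_{sx} = 5, giving D = -105 < 0, so the point is a saddle point.
R(-4/7, 2/7) = -44/7.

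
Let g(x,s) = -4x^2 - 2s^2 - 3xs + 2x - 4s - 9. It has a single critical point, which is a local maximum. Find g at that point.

-111/23

∂g/∂x = -8x - 3s + 2 = 0 and ∂g/∂s = -3x - 4s - 4 = 0, so (x, s) = (20/23, -38/23).
The Hessian has g_{xx} = -8, g_{ss} = -4, g_{xs} = -3, giving D = 23 > 0 with g_{xx} < 0, so the point is a local maximum.
g(20/23, -38/23) = -111/23.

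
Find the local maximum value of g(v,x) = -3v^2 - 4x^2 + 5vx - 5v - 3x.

∂g/∂v = -6v + 5x - 5 = 0 and ∂g/∂x = 5v - 8x - 3 = 0, so (v, x) = (-55/23, -43/23).
The Hessian has g_{vv} = -6, g_{xx} = -8, g_{vx} = 5, giving D = 23 > 0 with g_{vv} < 0, so the point is a local maximum.
g(-55/23, -43/23) = 202/23.

202/23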